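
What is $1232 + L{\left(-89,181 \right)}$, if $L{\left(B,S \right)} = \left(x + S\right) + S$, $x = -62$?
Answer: $1532$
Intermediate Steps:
$L{\left(B,S \right)} = -62 + 2 S$ ($L{\left(B,S \right)} = \left(-62 + S\right) + S = -62 + 2 S$)
$1232 + L{\left(-89,181 \right)} = 1232 + \left(-62 + 2 \cdot 181\right) = 1232 + \left(-62 + 362\right) = 1232 + 300 = 1532$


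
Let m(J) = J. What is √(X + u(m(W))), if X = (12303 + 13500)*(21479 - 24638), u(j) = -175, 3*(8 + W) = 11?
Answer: 2*I*√20377963 ≈ 9028.4*I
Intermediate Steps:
W = -13/3 (W = -8 + (⅓)*11 = -8 + 11/3 = -13/3 ≈ -4.3333)
X = -81511677 (X = 25803*(-3159) = -81511677)
√(X + u(m(W))) = √(-81511677 - 175) = √(-81511852) = 2*I*√20377963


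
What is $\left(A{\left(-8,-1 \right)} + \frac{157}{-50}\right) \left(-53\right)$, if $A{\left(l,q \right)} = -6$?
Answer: $\frac{24221}{50} \approx 484.42$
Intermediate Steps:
$\left(A{\left(-8,-1 \right)} + \frac{157}{-50}\right) \left(-53\right) = \left(-6 + \frac{157}{-50}\right) \left(-53\right) = \left(-6 + 157 \left(- \frac{1}{50}\right)\right) \left(-53\right) = \left(-6 - \frac{157}{50}\right) \left(-53\right) = \left(- \frac{457}{50}\right) \left(-53\right) = \frac{24221}{50}$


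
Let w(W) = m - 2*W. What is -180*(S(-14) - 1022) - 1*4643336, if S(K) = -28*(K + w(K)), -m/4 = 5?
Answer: -4489616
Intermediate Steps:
m = -20 (m = -4*5 = -20)
w(W) = -20 - 2*W
S(K) = 560 + 28*K (S(K) = -28*(K + (-20 - 2*K)) = -28*(-20 - K) = 560 + 28*K)
-180*(S(-14) - 1022) - 1*4643336 = -180*((560 + 28*(-14)) - 1022) - 1*4643336 = -180*((560 - 392) - 1022) - 4643336 = -180*(168 - 1022) - 4643336 = -180*(-854) - 4643336 = 153720 - 4643336 = -4489616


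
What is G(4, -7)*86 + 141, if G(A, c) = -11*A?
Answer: -3643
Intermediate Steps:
G(4, -7)*86 + 141 = -11*4*86 + 141 = -44*86 + 141 = -3784 + 141 = -3643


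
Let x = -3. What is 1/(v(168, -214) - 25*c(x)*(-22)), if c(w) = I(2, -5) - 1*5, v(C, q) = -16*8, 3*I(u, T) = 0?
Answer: -1/2878 ≈ -0.00034746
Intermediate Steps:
I(u, T) = 0 (I(u, T) = (1/3)*0 = 0)
v(C, q) = -128
c(w) = -5 (c(w) = 0 - 1*5 = 0 - 5 = -5)
1/(v(168, -214) - 25*c(x)*(-22)) = 1/(-128 - 25*(-5)*(-22)) = 1/(-128 + 125*(-22)) = 1/(-128 - 2750) = 1/(-2878) = -1/2878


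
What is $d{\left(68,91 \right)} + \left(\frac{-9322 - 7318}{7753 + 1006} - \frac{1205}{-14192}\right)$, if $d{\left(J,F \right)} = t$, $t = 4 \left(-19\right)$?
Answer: $- \frac{9672987613}{124307728} \approx -77.815$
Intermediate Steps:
$t = -76$
$d{\left(J,F \right)} = -76$
$d{\left(68,91 \right)} + \left(\frac{-9322 - 7318}{7753 + 1006} - \frac{1205}{-14192}\right) = -76 + \left(\frac{-9322 - 7318}{7753 + 1006} - \frac{1205}{-14192}\right) = -76 - \left(- \frac{1205}{14192} + \frac{16640}{8759}\right) = -76 + \left(\left(-16640\right) \frac{1}{8759} + \frac{1205}{14192}\right) = -76 + \left(- \frac{16640}{8759} + \frac{1205}{14192}\right) = -76 - \frac{225600285}{124307728} = - \frac{9672987613}{124307728}$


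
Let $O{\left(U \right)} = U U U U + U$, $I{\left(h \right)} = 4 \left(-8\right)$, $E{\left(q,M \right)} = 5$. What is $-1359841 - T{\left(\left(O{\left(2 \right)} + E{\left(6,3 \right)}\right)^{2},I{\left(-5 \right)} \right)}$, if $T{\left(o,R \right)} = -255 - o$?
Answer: $-1359057$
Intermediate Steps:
$I{\left(h \right)} = -32$
$O{\left(U \right)} = U + U^{4}$ ($O{\left(U \right)} = U^{2} U U + U = U^{3} U + U = U^{4} + U = U + U^{4}$)
$-1359841 - T{\left(\left(O{\left(2 \right)} + E{\left(6,3 \right)}\right)^{2},I{\left(-5 \right)} \right)} = -1359841 - \left(-255 - \left(\left(2 + 2^{4}\right) + 5\right)^{2}\right) = -1359841 - \left(-255 - \left(\left(2 + 16\right) + 5\right)^{2}\right) = -1359841 - \left(-255 - \left(18 + 5\right)^{2}\right) = -1359841 - \left(-255 - 23^{2}\right) = -1359841 - \left(-255 - 529\right) = -1359841 - -784 = -1359841 + 784 = -1359057$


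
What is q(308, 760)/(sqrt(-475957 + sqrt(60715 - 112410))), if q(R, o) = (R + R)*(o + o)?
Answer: 936320/sqrt(-475957 + 7*I*sqrt(1055)) ≈ 0.32417 - 1357.2*I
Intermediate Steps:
q(R, o) = 4*R*o (q(R, o) = (2*R)*(2*o) = 4*R*o)
q(308, 760)/(sqrt(-475957 + sqrt(60715 - 112410))) = (4*308*760)/(sqrt(-475957 + sqrt(60715 - 112410))) = 936320/(sqrt(-475957 + sqrt(-51695))) = 936320/(sqrt(-475957 + 7*I*sqrt(1055))) = 936320/sqrt(-475957 + 7*I*sqrt(1055))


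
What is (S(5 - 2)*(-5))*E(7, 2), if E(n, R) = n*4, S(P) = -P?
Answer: 420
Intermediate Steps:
E(n, R) = 4*n
(S(5 - 2)*(-5))*E(7, 2) = (-(5 - 2)*(-5))*(4*7) = (-1*3*(-5))*28 = -3*(-5)*28 = 15*28 = 420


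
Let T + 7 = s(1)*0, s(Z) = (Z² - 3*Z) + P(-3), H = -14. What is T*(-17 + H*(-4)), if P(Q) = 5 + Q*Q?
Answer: -273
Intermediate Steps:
P(Q) = 5 + Q²
s(Z) = 14 + Z² - 3*Z (s(Z) = (Z² - 3*Z) + (5 + (-3)²) = (Z² - 3*Z) + (5 + 9) = (Z² - 3*Z) + 14 = 14 + Z² - 3*Z)
T = -7 (T = -7 + (14 + 1² - 3*1)*0 = -7 + (14 + 1 - 3)*0 = -7 + 12*0 = -7 + 0 = -7)
T*(-17 + H*(-4)) = -7*(-17 - 14*(-4)) = -7*(-17 + 56) = -7*39 = -273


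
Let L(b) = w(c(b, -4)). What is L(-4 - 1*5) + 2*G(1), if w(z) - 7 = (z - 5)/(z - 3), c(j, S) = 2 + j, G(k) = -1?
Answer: 31/5 ≈ 6.2000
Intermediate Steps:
w(z) = 7 + (-5 + z)/(-3 + z) (w(z) = 7 + (z - 5)/(z - 3) = 7 + (-5 + z)/(-3 + z))
L(b) = 2*(-5 + 4*b)/(-1 + b) (L(b) = 2*(-13 + 4*(2 + b))/(-3 + (2 + b)) = 2*(-13 + (8 + 4*b))/(-1 + b) = 2*(-5 + 4*b)/(-1 + b))
L(-4 - 1*5) + 2*G(1) = 2*(-5 + 4*(-4 - 1*5))/(-1 + (-4 - 1*5)) + 2*(-1) = 2*(-5 + 4*(-4 - 5))/(-1 + (-4 - 5)) - 2 = 2*(-5 + 4*(-9))/(-1 - 9) - 2 = 2*(-5 - 36)/(-10) - 2 = 2*(-⅒)*(-41) - 2 = 41/5 - 2 = 31/5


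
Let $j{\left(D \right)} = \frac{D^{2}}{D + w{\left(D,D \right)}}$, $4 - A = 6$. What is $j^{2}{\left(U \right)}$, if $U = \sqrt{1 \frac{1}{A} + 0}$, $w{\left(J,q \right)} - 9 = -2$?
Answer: $\frac{1}{\left(14 + i \sqrt{2}\right)^{2}} \approx 0.0049485 - 0.00101 i$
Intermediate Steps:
$A = -2$ ($A = 4 - 6 = -2$)
$w{\left(J,q \right)} = 7$ ($w{\left(J,q \right)} = 9 - 2 = 7$)
$U = \frac{i \sqrt{2}}{2}$ ($U = \sqrt{1 \frac{1}{-2} + 0} = \sqrt{1 \left(- \frac{1}{2}\right) + 0} = \sqrt{- \frac{1}{2} + 0} = \sqrt{- \frac{1}{2}} = \frac{i \sqrt{2}}{2} \approx 0.70711 i$)
$j{\left(D \right)} = \frac{D^{2}}{7 + D}$ ($j{\left(D \right)} = \frac{D^{2}}{D + 7} = \frac{D^{2}}{7 + D}$)
$j^{2}{\left(U \right)} = \left(\frac{\left(\frac{i \sqrt{2}}{2}\right)^{2}}{7 + \frac{i \sqrt{2}}{2}}\right)^{2} = \left(- \frac{1}{2 \left(7 + \frac{i \sqrt{2}}{2}\right)}\right)^{2} = \frac{1}{4 \left(7 + \frac{i \sqrt{2}}{2}\right)^{2}}$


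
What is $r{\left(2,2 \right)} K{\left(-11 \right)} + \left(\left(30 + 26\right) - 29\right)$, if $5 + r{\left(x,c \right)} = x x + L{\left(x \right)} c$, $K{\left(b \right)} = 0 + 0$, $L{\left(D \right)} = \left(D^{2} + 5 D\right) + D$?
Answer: $27$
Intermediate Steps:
$L{\left(D \right)} = D^{2} + 6 D$
$K{\left(b \right)} = 0$
$r{\left(x,c \right)} = -5 + x^{2} + c x \left(6 + x\right)$ ($r{\left(x,c \right)} = -5 + \left(x x + x \left(6 + x\right) c\right) = -5 + \left(x^{2} + c x \left(6 + x\right)\right) = -5 + x^{2} + c x \left(6 + x\right)$)
$r{\left(2,2 \right)} K{\left(-11 \right)} + \left(\left(30 + 26\right) - 29\right) = \left(-5 + 2^{2} + 2 \cdot 2 \left(6 + 2\right)\right) 0 + \left(\left(30 + 26\right) - 29\right) = \left(-5 + 4 + 2 \cdot 2 \cdot 8\right) 0 + \left(56 - 29\right) = \left(-5 + 4 + 32\right) 0 + 27 = 31 \cdot 0 + 27 = 0 + 27 = 27$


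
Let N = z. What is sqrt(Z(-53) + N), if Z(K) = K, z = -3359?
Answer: 2*I*sqrt(853) ≈ 58.412*I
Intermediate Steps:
N = -3359
sqrt(Z(-53) + N) = sqrt(-53 - 3359) = sqrt(-3412) = 2*I*sqrt(853)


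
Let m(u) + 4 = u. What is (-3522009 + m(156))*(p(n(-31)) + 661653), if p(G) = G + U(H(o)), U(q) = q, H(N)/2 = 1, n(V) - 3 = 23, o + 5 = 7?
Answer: -2330345861617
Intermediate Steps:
o = 2 (o = -5 + 7 = 2)
m(u) = -4 + u
n(V) = 26 (n(V) = 3 + 23 = 26)
H(N) = 2 (H(N) = 2*1 = 2)
p(G) = 2 + G (p(G) = G + 2 = 2 + G)
(-3522009 + m(156))*(p(n(-31)) + 661653) = (-3522009 + (-4 + 156))*((2 + 26) + 661653) = (-3522009 + 152)*(28 + 661653) = -3521857*661681 = -2330345861617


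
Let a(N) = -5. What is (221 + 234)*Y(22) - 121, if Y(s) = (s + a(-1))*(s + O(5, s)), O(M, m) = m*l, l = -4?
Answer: -510631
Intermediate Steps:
O(M, m) = -4*m (O(M, m) = m*(-4) = -4*m)
Y(s) = -3*s*(-5 + s) (Y(s) = (s - 5)*(s - 4*s) = (-5 + s)*(-3*s) = -3*s*(-5 + s))
(221 + 234)*Y(22) - 121 = (221 + 234)*(3*22*(5 - 1*22)) - 121 = 455*(3*22*(5 - 22)) - 121 = 455*(3*22*(-17)) - 121 = 455*(-1122) - 121 = -510510 - 121 = -510631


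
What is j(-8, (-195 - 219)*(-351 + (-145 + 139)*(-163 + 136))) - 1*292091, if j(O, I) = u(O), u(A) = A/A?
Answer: -292090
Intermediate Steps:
u(A) = 1
j(O, I) = 1
j(-8, (-195 - 219)*(-351 + (-145 + 139)*(-163 + 136))) - 1*292091 = 1 - 1*292091 = 1 - 292091 = -292090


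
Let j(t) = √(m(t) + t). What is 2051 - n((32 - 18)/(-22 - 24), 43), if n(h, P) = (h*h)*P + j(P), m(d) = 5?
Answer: 1082872/529 - 4*√3 ≈ 2040.1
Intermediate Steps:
j(t) = √(5 + t)
n(h, P) = √(5 + P) + P*h² (n(h, P) = (h*h)*P + √(5 + P) = h²*P + √(5 + P) = P*h² + √(5 + P) = √(5 + P) + P*h²)
2051 - n((32 - 18)/(-22 - 24), 43) = 2051 - (√(5 + 43) + 43*((32 - 18)/(-22 - 24))²) = 2051 - (√48 + 43*(14/(-46))²) = 2051 - (4*√3 + 43*(14*(-1/46))²) = 2051 - (4*√3 + 43*(-7/23)²) = 2051 - (4*√3 + 43*(49/529)) = 2051 - (4*√3 + 2107/529) = 2051 - (2107/529 + 4*√3) = 2051 + (-2107/529 - 4*√3) = 1082872/529 - 4*√3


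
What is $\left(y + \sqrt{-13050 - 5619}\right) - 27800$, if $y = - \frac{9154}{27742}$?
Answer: $- \frac{385618377}{13871} + 7 i \sqrt{381} \approx -27800.0 + 136.63 i$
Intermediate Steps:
$y = - \frac{4577}{13871}$ ($y = \left(-9154\right) \frac{1}{27742} = - \frac{4577}{13871} \approx -0.32997$)
$\left(y + \sqrt{-13050 - 5619}\right) - 27800 = \left(- \frac{4577}{13871} + \sqrt{-13050 - 5619}\right) - 27800 = \left(- \frac{4577}{13871} + \sqrt{-18669}\right) - 27800 = \left(- \frac{4577}{13871} + 7 i \sqrt{381}\right) - 27800 = - \frac{385618377}{13871} + 7 i \sqrt{381}$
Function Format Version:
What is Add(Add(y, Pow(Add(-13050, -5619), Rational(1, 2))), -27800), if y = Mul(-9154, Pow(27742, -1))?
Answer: Add(Rational(-385618377, 13871), Mul(7, I, Pow(381, Rational(1, 2)))) ≈ Add(-27800., Mul(136.63, I))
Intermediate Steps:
y = Rational(-4577, 13871) (y = Mul(-9154, Rational(1, 27742)) = Rational(-4577, 13871) ≈ -0.32997)
Add(Add(y, Pow(Add(-13050, -5619), Rational(1, 2))), -27800) = Add(Add(Rational(-4577, 13871), Pow(Add(-13050, -5619), Rational(1, 2))), -27800) = Add(Add(Rational(-4577, 13871), Pow(-18669, Rational(1, 2))), -27800) = Add(Add(Rational(-4577, 13871), Mul(7, I, Pow(381, Rational(1, 2)))), -27800) = Add(Rational(-385618377, 13871), Mul(7, I, Pow(381, Rational(1, 2))))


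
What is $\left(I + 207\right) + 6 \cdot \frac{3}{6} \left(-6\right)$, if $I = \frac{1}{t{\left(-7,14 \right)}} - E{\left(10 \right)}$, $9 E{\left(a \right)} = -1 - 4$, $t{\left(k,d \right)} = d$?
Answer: $\frac{23893}{126} \approx 189.63$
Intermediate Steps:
$E{\left(a \right)} = - \frac{5}{9}$ ($E{\left(a \right)} = \frac{-1 - 4}{9} = \frac{1}{9} \left(-5\right) = - \frac{5}{9}$)
$I = \frac{79}{126}$ ($I = \frac{1}{14} - - \frac{5}{9} = \frac{1}{14} + \frac{5}{9} = \frac{79}{126} \approx 0.62698$)
$\left(I + 207\right) + 6 \cdot \frac{3}{6} \left(-6\right) = \left(\frac{79}{126} + 207\right) + 6 \cdot \frac{3}{6} \left(-6\right) = \frac{26161}{126} + 6 \cdot 3 \cdot \frac{1}{6} \left(-6\right) = \frac{26161}{126} + 6 \cdot \frac{1}{2} \left(-6\right) = \frac{26161}{126} + 3 \left(-6\right) = \frac{26161}{126} - 18 = \frac{23893}{126}$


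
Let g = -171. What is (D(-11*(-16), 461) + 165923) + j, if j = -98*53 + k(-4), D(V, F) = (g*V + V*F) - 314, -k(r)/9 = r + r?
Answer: 211527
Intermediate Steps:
k(r) = -18*r (k(r) = -9*(r + r) = -18*r)
D(V, F) = -314 - 171*V + F*V (D(V, F) = (-171*V + V*F) - 314 = (-171*V + F*V) - 314 = -314 - 171*V + F*V)
j = -5122 (j = -98*53 - 18*(-4) = -5194 + 72 = -5122)
(D(-11*(-16), 461) + 165923) + j = ((-314 - (-1881)*(-16) + 461*(-11*(-16))) + 165923) - 5122 = ((-314 - 171*176 + 461*176) + 165923) - 5122 = ((-314 - 30096 + 81136) + 165923) - 5122 = (50726 + 165923) - 5122 = 216649 - 5122 = 211527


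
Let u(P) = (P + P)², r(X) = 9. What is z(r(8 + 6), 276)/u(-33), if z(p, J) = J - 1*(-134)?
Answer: 205/2178 ≈ 0.094123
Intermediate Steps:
u(P) = 4*P² (u(P) = (2*P)² = 4*P²)
z(p, J) = 134 + J (z(p, J) = J + 134 = 134 + J)
z(r(8 + 6), 276)/u(-33) = (134 + 276)/((4*(-33)²)) = 410/((4*1089)) = 410/4356 = 410*(1/4356) = 205/2178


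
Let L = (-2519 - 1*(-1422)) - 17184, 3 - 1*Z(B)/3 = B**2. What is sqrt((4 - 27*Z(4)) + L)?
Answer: 2*I*sqrt(4306) ≈ 131.24*I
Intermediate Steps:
Z(B) = 9 - 3*B**2
L = -18281 (L = (-2519 + 1422) - 17184 = -1097 - 17184 = -18281)
sqrt((4 - 27*Z(4)) + L) = sqrt((4 - 27*(9 - 3*4**2)) - 18281) = sqrt((4 - 27*(9 - 3*16)) - 18281) = sqrt((4 - 27*(9 - 48)) - 18281) = sqrt((4 - 27*(-39)) - 18281) = sqrt((4 + 1053) - 18281) = sqrt(1057 - 18281) = sqrt(-17224) = 2*I*sqrt(4306)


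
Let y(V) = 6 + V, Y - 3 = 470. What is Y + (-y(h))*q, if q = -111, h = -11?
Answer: -82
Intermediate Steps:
Y = 473 (Y = 3 + 470 = 473)
Y + (-y(h))*q = 473 - (6 - 11)*(-111) = 473 - 1*(-5)*(-111) = 473 + 5*(-111) = 473 - 555 = -82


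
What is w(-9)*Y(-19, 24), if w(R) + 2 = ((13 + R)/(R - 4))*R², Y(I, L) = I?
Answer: 6650/13 ≈ 511.54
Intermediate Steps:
w(R) = -2 + R²*(13 + R)/(-4 + R) (w(R) = -2 + ((13 + R)/(R - 4))*R² = -2 + ((13 + R)/(-4 + R))*R² = -2 + R²*(13 + R)/(-4 + R))
w(-9)*Y(-19, 24) = ((8 + (-9)³ - 2*(-9) + 13*(-9)²)/(-4 - 9))*(-19) = ((8 - 729 + 18 + 13*81)/(-13))*(-19) = -(8 - 729 + 18 + 1053)/13*(-19) = -1/13*350*(-19) = -350/13*(-19) = 6650/13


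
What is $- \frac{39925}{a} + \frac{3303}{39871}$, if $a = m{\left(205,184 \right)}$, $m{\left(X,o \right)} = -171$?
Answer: $\frac{1592414488}{6817941} \approx 233.56$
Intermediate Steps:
$a = -171$
$- \frac{39925}{a} + \frac{3303}{39871} = - \frac{39925}{-171} + \frac{3303}{39871} = \left(-39925\right) \left(- \frac{1}{171}\right) + 3303 \cdot \frac{1}{39871} = \frac{39925}{171} + \frac{3303}{39871} = \frac{1592414488}{6817941}$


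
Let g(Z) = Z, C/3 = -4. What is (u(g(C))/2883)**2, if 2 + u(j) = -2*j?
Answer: 484/8311689 ≈ 5.8231e-5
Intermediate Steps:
C = -12 (C = 3*(-4) = -12)
u(j) = -2 - 2*j
(u(g(C))/2883)**2 = ((-2 - 2*(-12))/2883)**2 = ((-2 + 24)*(1/2883))**2 = (22*(1/2883))**2 = (22/2883)**2 = 484/8311689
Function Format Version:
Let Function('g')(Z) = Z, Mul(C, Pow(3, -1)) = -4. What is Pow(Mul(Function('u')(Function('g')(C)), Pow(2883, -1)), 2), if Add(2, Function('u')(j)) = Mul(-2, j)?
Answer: Rational(484, 8311689) ≈ 5.8231e-5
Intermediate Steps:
C = -12 (C = Mul(3, -4) = -12)
Function('u')(j) = Add(-2, Mul(-2, j))
Pow(Mul(Function('u')(Function('g')(C)), Pow(2883, -1)), 2) = Pow(Mul(Add(-2, Mul(-2, -12)), Pow(2883, -1)), 2) = Pow(Mul(Add(-2, 24), Rational(1, 2883)), 2) = Pow(Mul(22, Rational(1, 2883)), 2) = Pow(Rational(22, 2883), 2) = Rational(484, 8311689)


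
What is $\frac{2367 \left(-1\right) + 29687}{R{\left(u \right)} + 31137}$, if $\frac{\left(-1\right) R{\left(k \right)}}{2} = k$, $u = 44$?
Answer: $\frac{27320}{31049} \approx 0.8799$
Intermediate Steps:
$R{\left(k \right)} = - 2 k$
$\frac{2367 \left(-1\right) + 29687}{R{\left(u \right)} + 31137} = \frac{2367 \left(-1\right) + 29687}{\left(-2\right) 44 + 31137} = \frac{-2367 + 29687}{-88 + 31137} = \frac{27320}{31049}$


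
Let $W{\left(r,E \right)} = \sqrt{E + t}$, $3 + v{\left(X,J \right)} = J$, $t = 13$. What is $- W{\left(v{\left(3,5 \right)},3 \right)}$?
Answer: $-4$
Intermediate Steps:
$v{\left(X,J \right)} = -3 + J$
$W{\left(r,E \right)} = \sqrt{13 + E}$ ($W{\left(r,E \right)} = \sqrt{E + 13} = \sqrt{13 + E}$)
$- W{\left(v{\left(3,5 \right)},3 \right)} = - \sqrt{13 + 3} = - \sqrt{16} = \left(-1\right) 4 = -4$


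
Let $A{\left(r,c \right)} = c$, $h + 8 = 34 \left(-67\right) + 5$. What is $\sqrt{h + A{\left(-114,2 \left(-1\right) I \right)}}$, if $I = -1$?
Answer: $i \sqrt{2279} \approx 47.739 i$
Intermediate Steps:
$h = -2281$ ($h = -8 + \left(34 \left(-67\right) + 5\right) = -8 + \left(-2278 + 5\right) = -8 - 2273 = -2281$)
$\sqrt{h + A{\left(-114,2 \left(-1\right) I \right)}} = \sqrt{-2281 + 2 \left(-1\right) \left(-1\right)} = \sqrt{-2281 - -2} = \sqrt{-2281 + 2} = \sqrt{-2279} = i \sqrt{2279}$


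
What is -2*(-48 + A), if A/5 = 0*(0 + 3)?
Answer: 96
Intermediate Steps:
A = 0 (A = 5*(0*(0 + 3)) = 5*(0*3) = 5*0 = 0)
-2*(-48 + A) = -2*(-48 + 0) = -2*(-48) = 96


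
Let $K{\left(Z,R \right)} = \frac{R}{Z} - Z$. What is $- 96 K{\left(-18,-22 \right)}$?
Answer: $- \frac{5536}{3} \approx -1845.3$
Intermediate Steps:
$K{\left(Z,R \right)} = - Z + \frac{R}{Z}$
$- 96 K{\left(-18,-22 \right)} = - 96 \left(\left(-1\right) \left(-18\right) - \frac{22}{-18}\right) = - 96 \left(18 - - \frac{11}{9}\right) = - 96 \left(18 + \frac{11}{9}\right) = \left(-96\right) \frac{173}{9} = - \frac{5536}{3}$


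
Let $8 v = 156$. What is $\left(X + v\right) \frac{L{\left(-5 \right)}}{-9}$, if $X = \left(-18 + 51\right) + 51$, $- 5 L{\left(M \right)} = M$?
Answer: $- \frac{23}{2} \approx -11.5$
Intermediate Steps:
$v = \frac{39}{2}$ ($v = \frac{1}{8} \cdot 156 = \frac{39}{2} \approx 19.5$)
$L{\left(M \right)} = - \frac{M}{5}$
$X = 84$ ($X = 33 + 51 = 84$)
$\left(X + v\right) \frac{L{\left(-5 \right)}}{-9} = \left(84 + \frac{39}{2}\right) \frac{\left(- \frac{1}{5}\right) \left(-5\right)}{-9} = \frac{207 \left(\left(- \frac{1}{9}\right) 1\right)}{2} = \frac{207}{2} \left(- \frac{1}{9}\right) = - \frac{23}{2}$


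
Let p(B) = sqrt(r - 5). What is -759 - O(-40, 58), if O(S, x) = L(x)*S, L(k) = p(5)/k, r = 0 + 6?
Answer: -21991/29 ≈ -758.31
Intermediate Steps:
r = 6
p(B) = 1 (p(B) = sqrt(6 - 5) = sqrt(1) = 1)
L(k) = 1/k
O(S, x) = S/x
-759 - O(-40, 58) = -759 - (-40)/58 = -759 - 1*(-20/29) = -759 + 20/29 = -21991/29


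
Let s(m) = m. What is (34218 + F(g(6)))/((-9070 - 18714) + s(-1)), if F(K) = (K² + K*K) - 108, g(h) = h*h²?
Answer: -127422/27785 ≈ -4.5860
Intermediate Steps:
g(h) = h³
F(K) = -108 + 2*K² (F(K) = (K² + K²) - 108 = 2*K² - 108 = -108 + 2*K²)
(34218 + F(g(6)))/((-9070 - 18714) + s(-1)) = (34218 + (-108 + 2*(6³)²))/((-9070 - 18714) - 1) = (34218 + (-108 + 2*216²))/(-27784 - 1) = (34218 + (-108 + 2*46656))/(-27785) = (34218 + (-108 + 93312))*(-1/27785) = (34218 + 93204)*(-1/27785) = 127422*(-1/27785) = -127422/27785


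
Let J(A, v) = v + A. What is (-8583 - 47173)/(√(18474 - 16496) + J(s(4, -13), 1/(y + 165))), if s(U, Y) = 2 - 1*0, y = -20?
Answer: 2352624420/41502769 - 1172269900*√1978/41502769 ≈ -1199.5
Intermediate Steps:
s(U, Y) = 2 (s(U, Y) = 2 + 0 = 2)
J(A, v) = A + v
(-8583 - 47173)/(√(18474 - 16496) + J(s(4, -13), 1/(y + 165))) = (-8583 - 47173)/(√(18474 - 16496) + (2 + 1/(-20 + 165))) = -55756/(√1978 + (2 + 1/145)) = -55756/(√1978 + 291/145) = -55756/(291/145 + √1978)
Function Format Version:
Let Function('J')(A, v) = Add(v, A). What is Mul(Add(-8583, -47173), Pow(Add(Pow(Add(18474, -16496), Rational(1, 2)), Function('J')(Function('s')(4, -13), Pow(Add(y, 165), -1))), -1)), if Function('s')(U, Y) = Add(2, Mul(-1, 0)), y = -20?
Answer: Add(Rational(2352624420, 41502769), Mul(Rational(-1172269900, 41502769), Pow(1978, Rational(1, 2)))) ≈ -1199.5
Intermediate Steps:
Function('s')(U, Y) = 2 (Function('s')(U, Y) = Add(2, 0) = 2)
Function('J')(A, v) = Add(A, v)
Mul(Add(-8583, -47173), Pow(Add(Pow(Add(18474, -16496), Rational(1, 2)), Function('J')(Function('s')(4, -13), Pow(Add(y, 165), -1))), -1)) = Mul(Add(-8583, -47173), Pow(Add(Pow(Add(18474, -16496), Rational(1, 2)), Add(2, Pow(Add(-20, 165), -1))), -1)) = Mul(-55756, Pow(Add(Pow(1978, Rational(1, 2)), Add(2, Pow(145, -1))), -1)) = Mul(-55756, Pow(Add(Pow(1978, Rational(1, 2)), Add(2, Rational(1, 145))), -1)) = Mul(-55756, Pow(Add(Pow(1978, Rational(1, 2)), Rational(291, 145)), -1)) = Mul(-55756, Pow(Add(Rational(291, 145), Pow(1978, Rational(1, 2))), -1))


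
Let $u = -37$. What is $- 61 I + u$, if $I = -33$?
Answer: $1976$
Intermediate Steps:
$- 61 I + u = \left(-61\right) \left(-33\right) - 37 = 2013 - 37 = 1976$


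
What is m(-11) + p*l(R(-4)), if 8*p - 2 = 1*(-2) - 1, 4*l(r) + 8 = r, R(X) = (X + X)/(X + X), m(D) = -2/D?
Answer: 141/352 ≈ 0.40057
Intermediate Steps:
R(X) = 1 (R(X) = (2*X)/((2*X)) = (2*X)*(1/(2*X)) = 1)
l(r) = -2 + r/4
p = -⅛ (p = ¼ + (1*(-2) - 1)/8 = ¼ + (-2 - 1)/8 = ¼ + (⅛)*(-3) = ¼ - 3/8 = -⅛ ≈ -0.12500)
m(-11) + p*l(R(-4)) = -2/(-11) - (-2 + (¼)*1)/8 = -2*(-1/11) - (-2 + ¼)/8 = 2/11 - ⅛*(-7/4) = 2/11 + 7/32 = 141/352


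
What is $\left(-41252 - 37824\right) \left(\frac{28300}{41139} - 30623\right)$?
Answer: $\frac{99617675081572}{41139} \approx 2.4215 \cdot 10^{9}$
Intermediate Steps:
$\left(-41252 - 37824\right) \left(\frac{28300}{41139} - 30623\right) = - 79076 \left(28300 \cdot \frac{1}{41139} - 30623\right) = - 79076 \left(\frac{28300}{41139} - 30623\right) = \left(-79076\right) \left(- \frac{1259771297}{41139}\right) = \frac{99617675081572}{41139}$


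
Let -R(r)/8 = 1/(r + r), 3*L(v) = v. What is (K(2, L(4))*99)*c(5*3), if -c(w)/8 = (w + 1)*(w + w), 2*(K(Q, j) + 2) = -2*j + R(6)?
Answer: 1393920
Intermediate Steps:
L(v) = v/3
R(r) = -4/r (R(r) = -8/(r + r) = -8*1/(2*r) = -4/r)
K(Q, j) = -7/3 - j (K(Q, j) = -2 + (-2*j - 4/6)/2 = -2 + (-2*j - 4*⅙)/2 = -2 + (-2*j - ⅔)/2 = -2 + (-⅔ - 2*j)/2 = -2 + (-⅓ - j) = -7/3 - j)
c(w) = -16*w*(1 + w) (c(w) = -8*(w + 1)*(w + w) = -8*(1 + w)*2*w = -16*w*(1 + w))
(K(2, L(4))*99)*c(5*3) = ((-7/3 - 4/3)*99)*(-16*5*3*(1 + 5*3)) = ((-7/3 - 1*4/3)*99)*(-16*15*(1 + 15)) = ((-7/3 - 4/3)*99)*(-16*15*16) = -11/3*99*(-3840) = -363*(-3840) = 1393920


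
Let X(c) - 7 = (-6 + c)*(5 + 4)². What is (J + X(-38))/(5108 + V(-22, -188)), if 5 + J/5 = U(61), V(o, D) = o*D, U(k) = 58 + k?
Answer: -2987/9244 ≈ -0.32313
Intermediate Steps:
V(o, D) = D*o
X(c) = -479 + 81*c (X(c) = 7 + (-6 + c)*(5 + 4)² = 7 + (-6 + c)*9² = 7 + (-6 + c)*81 = 7 + (-486 + 81*c) = -479 + 81*c)
J = 570 (J = -25 + 5*(58 + 61) = -25 + 5*119 = -25 + 595 = 570)
(J + X(-38))/(5108 + V(-22, -188)) = (570 + (-479 + 81*(-38)))/(5108 - 188*(-22)) = (570 + (-479 - 3078))/(5108 + 4136) = (570 - 3557)/9244 = -2987*1/9244 = -2987/9244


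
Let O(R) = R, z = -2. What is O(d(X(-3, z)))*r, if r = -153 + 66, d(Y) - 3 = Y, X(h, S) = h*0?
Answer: -261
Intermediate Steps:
X(h, S) = 0
d(Y) = 3 + Y
r = -87
O(d(X(-3, z)))*r = (3 + 0)*(-87) = 3*(-87) = -261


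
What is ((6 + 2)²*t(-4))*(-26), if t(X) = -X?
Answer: -6656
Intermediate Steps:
((6 + 2)²*t(-4))*(-26) = ((6 + 2)²*(-1*(-4)))*(-26) = (8²*4)*(-26) = (64*4)*(-26) = 256*(-26) = -6656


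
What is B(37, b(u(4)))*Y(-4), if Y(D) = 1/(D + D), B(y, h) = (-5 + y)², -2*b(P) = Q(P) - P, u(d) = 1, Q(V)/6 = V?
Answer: -128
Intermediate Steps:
Q(V) = 6*V
b(P) = -5*P/2 (b(P) = -(6*P - P)/2 = -5*P/2)
Y(D) = 1/(2*D)
B(37, b(u(4)))*Y(-4) = (-5 + 37)²*((½)/(-4)) = 32²*((½)*(-¼)) = 1024*(-⅛) = -128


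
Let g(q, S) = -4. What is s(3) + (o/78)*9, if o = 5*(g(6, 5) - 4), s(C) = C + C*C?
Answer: 96/13 ≈ 7.3846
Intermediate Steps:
s(C) = C + C²
o = -40 (o = 5*(-4 - 4) = 5*(-8) = -40)
s(3) + (o/78)*9 = 3*(1 + 3) - 40/78*9 = 3*4 - 40*1/78*9 = 12 - 20/39*9 = 12 - 60/13 = 96/13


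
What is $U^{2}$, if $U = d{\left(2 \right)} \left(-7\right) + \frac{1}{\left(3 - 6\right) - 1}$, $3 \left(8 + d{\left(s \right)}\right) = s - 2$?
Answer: $\frac{49729}{16} \approx 3108.1$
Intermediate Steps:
$d{\left(s \right)} = - \frac{26}{3} + \frac{s}{3}$ ($d{\left(s \right)} = -8 + \frac{s - 2}{3} = -8 + \frac{-2 + s}{3} = -8 + \left(- \frac{2}{3} + \frac{s}{3}\right) = - \frac{26}{3} + \frac{s}{3}$)
$U = \frac{223}{4}$ ($U = \left(- \frac{26}{3} + \frac{1}{3} \cdot 2\right) \left(-7\right) + \frac{1}{\left(3 - 6\right) - 1} = \left(- \frac{26}{3} + \frac{2}{3}\right) \left(-7\right) + \frac{1}{-3 - 1} = \left(-8\right) \left(-7\right) + \frac{1}{-4} = 56 - \frac{1}{4} = \frac{223}{4} \approx 55.75$)
$U^{2} = \left(\frac{223}{4}\right)^{2} = \frac{49729}{16}$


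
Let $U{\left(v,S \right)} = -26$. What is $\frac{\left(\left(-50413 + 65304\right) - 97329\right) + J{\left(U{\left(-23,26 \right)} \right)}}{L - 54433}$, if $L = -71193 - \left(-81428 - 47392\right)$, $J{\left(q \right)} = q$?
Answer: $- \frac{41232}{1597} \approx -25.818$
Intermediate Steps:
$L = 57627$ ($L = -71193 - \left(-81428 - 47392\right) = -71193 - -128820 = -71193 + 128820 = 57627$)
$\frac{\left(\left(-50413 + 65304\right) - 97329\right) + J{\left(U{\left(-23,26 \right)} \right)}}{L - 54433} = \frac{\left(\left(-50413 + 65304\right) - 97329\right) - 26}{57627 - 54433} = \frac{\left(14891 - 97329\right) - 26}{3194} = \left(-82438 - 26\right) \frac{1}{3194} = \left(-82464\right) \frac{1}{3194} = - \frac{41232}{1597}$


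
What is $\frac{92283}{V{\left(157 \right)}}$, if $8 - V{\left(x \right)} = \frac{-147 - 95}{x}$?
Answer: $\frac{14488431}{1498} \approx 9671.8$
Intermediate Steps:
$V{\left(x \right)} = 8 + \frac{242}{x}$ ($V{\left(x \right)} = 8 - \frac{-147 - 95}{x} = 8 - - \frac{242}{x} = 8 + \frac{242}{x}$)
$\frac{92283}{V{\left(157 \right)}} = \frac{92283}{8 + \frac{242}{157}} = \frac{92283}{\frac{1498}{157}} = 92283 \cdot \frac{157}{1498} = \frac{14488431}{1498}$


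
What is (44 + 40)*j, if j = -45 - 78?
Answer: -10332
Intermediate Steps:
j = -123
(44 + 40)*j = (44 + 40)*(-123) = 84*(-123) = -10332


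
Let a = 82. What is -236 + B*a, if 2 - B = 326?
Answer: -26804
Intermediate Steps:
B = -324 (B = 2 - 1*326 = 2 - 326 = -324)
-236 + B*a = -236 - 324*82 = -236 - 26568 = -26804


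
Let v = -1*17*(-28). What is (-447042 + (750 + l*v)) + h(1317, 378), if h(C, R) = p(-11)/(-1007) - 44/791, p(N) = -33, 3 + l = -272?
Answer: -459754802309/796537 ≈ -5.7719e+5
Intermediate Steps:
l = -275 (l = -3 - 272 = -275)
h(C, R) = -18205/796537 (h(C, R) = -33/(-1007) - 44/791 = -33*(-1/1007) - 44*1/791 = 33/1007 - 44/791 = -18205/796537)
v = 476 (v = -17*(-28) = 476)
(-447042 + (750 + l*v)) + h(1317, 378) = (-447042 + (750 - 275*476)) - 18205/796537 = (-447042 + (750 - 130900)) - 18205/796537 = (-447042 - 130150) - 18205/796537 = -577192 - 18205/796537 = -459754802309/796537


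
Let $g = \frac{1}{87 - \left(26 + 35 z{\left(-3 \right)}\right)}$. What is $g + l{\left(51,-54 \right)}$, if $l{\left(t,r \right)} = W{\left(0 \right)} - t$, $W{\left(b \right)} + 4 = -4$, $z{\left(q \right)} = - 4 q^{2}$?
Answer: $- \frac{77938}{1321} \approx -58.999$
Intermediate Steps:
$W{\left(b \right)} = -8$ ($W{\left(b \right)} = -4 - 4 = -8$)
$l{\left(t,r \right)} = -8 - t$
$g = \frac{1}{1321}$ ($g = \frac{1}{87 - \left(26 + 35 \left(- 4 \left(-3\right)^{2}\right)\right)} = \frac{1}{87 - \left(26 + 35 \left(\left(-4\right) 9\right)\right)} = \frac{1}{87 - -1234} = \frac{1}{87 + \left(1260 - 26\right)} = \frac{1}{87 + 1234} = \frac{1}{1321} \approx 0.000757$)
$g + l{\left(51,-54 \right)} = \frac{1}{1321} - 59 = - \frac{77938}{1321}$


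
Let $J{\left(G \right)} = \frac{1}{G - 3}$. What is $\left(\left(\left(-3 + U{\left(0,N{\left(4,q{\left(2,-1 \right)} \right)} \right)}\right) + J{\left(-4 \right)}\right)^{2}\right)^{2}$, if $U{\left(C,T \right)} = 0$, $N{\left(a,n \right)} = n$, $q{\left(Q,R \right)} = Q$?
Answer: $\frac{234256}{2401} \approx 97.566$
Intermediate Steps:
$J{\left(G \right)} = \frac{1}{-3 + G}$
$\left(\left(\left(-3 + U{\left(0,N{\left(4,q{\left(2,-1 \right)} \right)} \right)}\right) + J{\left(-4 \right)}\right)^{2}\right)^{2} = \left(\left(\left(-3 + 0\right) + \frac{1}{-3 - 4}\right)^{2}\right)^{2} = \left(\left(-3 + \frac{1}{-7}\right)^{2}\right)^{2} = \left(\left(-3 - \frac{1}{7}\right)^{2}\right)^{2} = \left(\left(- \frac{22}{7}\right)^{2}\right)^{2} = \left(\frac{484}{49}\right)^{2} = \frac{234256}{2401}$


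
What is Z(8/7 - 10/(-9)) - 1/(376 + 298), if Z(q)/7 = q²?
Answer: 13589969/382158 ≈ 35.561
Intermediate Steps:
Z(q) = 7*q²
Z(8/7 - 10/(-9)) - 1/(376 + 298) = 7*(8/7 - 10/(-9))² - 1/(376 + 298) = 7*(8*(⅐) - 10*(-⅑))² - 1/674 = 7*(8/7 + 10/9)² - 1*1/674 = 7*(142/63)² - 1/674 = 7*(20164/3969) - 1/674 = 20164/567 - 1/674 = 13589969/382158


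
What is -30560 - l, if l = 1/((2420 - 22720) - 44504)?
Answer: -1980410239/64804 ≈ -30560.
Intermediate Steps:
l = -1/64804 (l = 1/(-20300 - 44504) = 1/(-64804) = -1/64804 ≈ -1.5431e-5)
-30560 - l = -30560 - 1*(-1/64804) = -30560 + 1/64804 = -1980410239/64804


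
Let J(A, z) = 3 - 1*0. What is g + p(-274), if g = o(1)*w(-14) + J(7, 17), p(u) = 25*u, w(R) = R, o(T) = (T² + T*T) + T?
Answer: -6889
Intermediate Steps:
J(A, z) = 3 (J(A, z) = 3 + 0 = 3)
o(T) = T + 2*T² (o(T) = (T² + T²) + T = 2*T² + T = T + 2*T²)
g = -39 (g = (1*(1 + 2*1))*(-14) + 3 = (1*(1 + 2))*(-14) + 3 = (1*3)*(-14) + 3 = 3*(-14) + 3 = -42 + 3 = -39)
g + p(-274) = -39 + 25*(-274) = -39 - 6850 = -6889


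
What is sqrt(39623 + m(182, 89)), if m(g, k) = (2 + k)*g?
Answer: sqrt(56185) ≈ 237.03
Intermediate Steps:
m(g, k) = g*(2 + k)
sqrt(39623 + m(182, 89)) = sqrt(39623 + 182*(2 + 89)) = sqrt(39623 + 182*91) = sqrt(39623 + 16562) = sqrt(56185)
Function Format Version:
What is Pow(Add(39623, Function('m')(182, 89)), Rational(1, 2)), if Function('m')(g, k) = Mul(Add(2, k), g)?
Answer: Pow(56185, Rational(1, 2)) ≈ 237.03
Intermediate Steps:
Function('m')(g, k) = Mul(g, Add(2, k))
Pow(Add(39623, Function('m')(182, 89)), Rational(1, 2)) = Pow(Add(39623, Mul(182, Add(2, 89))), Rational(1, 2)) = Pow(Add(39623, Mul(182, 91)), Rational(1, 2)) = Pow(Add(39623, 16562), Rational(1, 2)) = Pow(56185, Rational(1, 2))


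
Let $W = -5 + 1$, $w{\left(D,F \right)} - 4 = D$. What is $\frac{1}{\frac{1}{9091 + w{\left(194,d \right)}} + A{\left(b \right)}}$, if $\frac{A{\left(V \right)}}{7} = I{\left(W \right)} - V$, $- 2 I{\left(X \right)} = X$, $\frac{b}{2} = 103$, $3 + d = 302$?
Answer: $- \frac{9289}{13264691} \approx -0.00070028$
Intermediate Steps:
$d = 299$ ($d = -3 + 302 = 299$)
$w{\left(D,F \right)} = 4 + D$
$b = 206$ ($b = 2 \cdot 103 = 206$)
$W = -4$
$I{\left(X \right)} = - \frac{X}{2}$
$A{\left(V \right)} = 14 - 7 V$ ($A{\left(V \right)} = 7 \left(\left(- \frac{1}{2}\right) \left(-4\right) - V\right) = 7 \left(2 - V\right) = 14 - 7 V$)
$\frac{1}{\frac{1}{9091 + w{\left(194,d \right)}} + A{\left(b \right)}} = \frac{1}{\frac{1}{9091 + \left(4 + 194\right)} + \left(14 - 1442\right)} = \frac{1}{\frac{1}{9091 + 198} + \left(14 - 1442\right)} = \frac{1}{\frac{1}{9289} - 1428} = \frac{1}{- \frac{13264691}{9289}} = - \frac{9289}{13264691}$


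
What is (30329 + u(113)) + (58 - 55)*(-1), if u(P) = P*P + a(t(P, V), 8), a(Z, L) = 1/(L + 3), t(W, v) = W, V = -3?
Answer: 474046/11 ≈ 43095.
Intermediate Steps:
a(Z, L) = 1/(3 + L)
u(P) = 1/11 + P² (u(P) = P*P + 1/(3 + 8) = P² + 1/11 = 1/11 + P²)
(30329 + u(113)) + (58 - 55)*(-1) = (30329 + (1/11 + 113²)) + (58 - 55)*(-1) = (30329 + (1/11 + 12769)) + 3*(-1) = (30329 + 140460/11) - 3 = 474079/11 - 3 = 474046/11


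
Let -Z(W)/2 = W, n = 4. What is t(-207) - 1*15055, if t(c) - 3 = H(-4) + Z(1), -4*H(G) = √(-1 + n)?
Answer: -15054 - √3/4 ≈ -15054.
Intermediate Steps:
Z(W) = -2*W
H(G) = -√3/4 (H(G) = -√(-1 + 4)/4 = -√3/4)
t(c) = 1 - √3/4 (t(c) = 3 + (-√3/4 - 2*1) = 3 + (-√3/4 - 2) = 3 + (-2 - √3/4) = 1 - √3/4)
t(-207) - 1*15055 = (1 - √3/4) - 1*15055 = (1 - √3/4) - 15055 = -15054 - √3/4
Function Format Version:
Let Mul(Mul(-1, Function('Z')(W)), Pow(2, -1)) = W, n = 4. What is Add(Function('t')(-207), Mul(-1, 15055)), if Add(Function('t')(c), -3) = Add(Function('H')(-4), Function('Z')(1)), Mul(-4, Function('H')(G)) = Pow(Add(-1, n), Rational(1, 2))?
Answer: Add(-15054, Mul(Rational(-1, 4), Pow(3, Rational(1, 2)))) ≈ -15054.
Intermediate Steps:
Function('Z')(W) = Mul(-2, W)
Function('H')(G) = Mul(Rational(-1, 4), Pow(3, Rational(1, 2))) (Function('H')(G) = Mul(Rational(-1, 4), Pow(Add(-1, 4), Rational(1, 2))) = Mul(Rational(-1, 4), Pow(3, Rational(1, 2))))
Function('t')(c) = Add(1, Mul(Rational(-1, 4), Pow(3, Rational(1, 2)))) (Function('t')(c) = Add(3, Add(Mul(Rational(-1, 4), Pow(3, Rational(1, 2))), Mul(-2, 1))) = Add(3, Add(Mul(Rational(-1, 4), Pow(3, Rational(1, 2))), -2)) = Add(3, Add(-2, Mul(Rational(-1, 4), Pow(3, Rational(1, 2))))) = Add(1, Mul(Rational(-1, 4), Pow(3, Rational(1, 2)))))
Add(Function('t')(-207), Mul(-1, 15055)) = Add(Add(1, Mul(Rational(-1, 4), Pow(3, Rational(1, 2)))), Mul(-1, 15055)) = Add(Add(1, Mul(Rational(-1, 4), Pow(3, Rational(1, 2)))), -15055) = Add(-15054, Mul(Rational(-1, 4), Pow(3, Rational(1, 2))))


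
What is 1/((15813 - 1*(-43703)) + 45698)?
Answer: 1/105214 ≈ 9.5044e-6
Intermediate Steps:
1/((15813 - 1*(-43703)) + 45698) = 1/((15813 + 43703) + 45698) = 1/(59516 + 45698) = 1/105214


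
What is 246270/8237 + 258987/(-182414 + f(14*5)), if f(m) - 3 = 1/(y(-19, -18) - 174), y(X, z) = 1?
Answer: 7402511268093/259935865648 ≈ 28.478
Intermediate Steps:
f(m) = 518/173 (f(m) = 3 + 1/(1 - 174) = 3 + 1/(-173) = 3 - 1/173 = 518/173)
246270/8237 + 258987/(-182414 + f(14*5)) = 246270/8237 + 258987/(-182414 + 518/173) = 246270*(1/8237) + 258987/(-31557104/173) = 246270/8237 + 258987*(-173/31557104) = 246270/8237 - 44804751/31557104 = 7402511268093/259935865648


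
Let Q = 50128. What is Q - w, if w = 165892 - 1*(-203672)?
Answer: -319436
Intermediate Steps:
w = 369564 (w = 165892 + 203672 = 369564)
Q - w = 50128 - 1*369564 = 50128 - 369564 = -319436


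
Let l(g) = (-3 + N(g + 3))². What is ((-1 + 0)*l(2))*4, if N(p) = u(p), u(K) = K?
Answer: -16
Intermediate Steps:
N(p) = p
l(g) = g² (l(g) = (-3 + (g + 3))² = (-3 + (3 + g))² = g²)
((-1 + 0)*l(2))*4 = ((-1 + 0)*2²)*4 = -1*4*4 = -4*4 = -16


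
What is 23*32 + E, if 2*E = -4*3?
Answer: 730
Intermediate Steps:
E = -6 (E = (-4*3)/2 = (½)*(-12) = -6)
23*32 + E = 23*32 - 6 = 736 - 6 = 730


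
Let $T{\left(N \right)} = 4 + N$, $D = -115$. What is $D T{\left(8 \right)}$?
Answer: $-1380$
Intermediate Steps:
$D T{\left(8 \right)} = - 115 \left(4 + 8\right) = \left(-115\right) 12 = -1380$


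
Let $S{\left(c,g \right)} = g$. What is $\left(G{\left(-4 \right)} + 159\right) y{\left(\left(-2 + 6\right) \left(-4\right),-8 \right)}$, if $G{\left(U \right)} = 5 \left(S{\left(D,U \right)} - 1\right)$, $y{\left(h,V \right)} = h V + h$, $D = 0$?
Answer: $15008$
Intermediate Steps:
$y{\left(h,V \right)} = h + V h$ ($y{\left(h,V \right)} = V h + h = h + V h$)
$G{\left(U \right)} = -5 + 5 U$ ($G{\left(U \right)} = 5 \left(U - 1\right) = 5 \left(-1 + U\right) = -5 + 5 U$)
$\left(G{\left(-4 \right)} + 159\right) y{\left(\left(-2 + 6\right) \left(-4\right),-8 \right)} = \left(\left(-5 + 5 \left(-4\right)\right) + 159\right) \left(-2 + 6\right) \left(-4\right) \left(1 - 8\right) = \left(\left(-5 - 20\right) + 159\right) 4 \left(-4\right) \left(-7\right) = \left(-25 + 159\right) \left(\left(-16\right) \left(-7\right)\right) = 134 \cdot 112 = 15008$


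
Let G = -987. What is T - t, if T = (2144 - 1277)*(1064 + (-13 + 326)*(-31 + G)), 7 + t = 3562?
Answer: -275336745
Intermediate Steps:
t = 3555 (t = -7 + 3562 = 3555)
T = -275333190 (T = (2144 - 1277)*(1064 + (-13 + 326)*(-31 - 987)) = 867*(1064 + 313*(-1018)) = 867*(1064 - 318634) = 867*(-317570) = -275333190)
T - t = -275333190 - 1*3555 = -275333190 - 3555 = -275336745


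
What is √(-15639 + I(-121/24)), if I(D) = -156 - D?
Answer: I*√2273754/12 ≈ 125.66*I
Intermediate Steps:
√(-15639 + I(-121/24)) = √(-15639 + (-156 - (-121)/24)) = √(-15639 + (-156 - 1*(-121/24))) = √(-15639 + (-156 + 121/24)) = √(-15639 - 3623/24) = √(-378959/24) = I*√2273754/12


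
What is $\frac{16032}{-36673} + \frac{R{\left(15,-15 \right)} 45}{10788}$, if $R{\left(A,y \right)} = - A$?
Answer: $- \frac{68577}{137228} \approx -0.49973$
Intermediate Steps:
$\frac{16032}{-36673} + \frac{R{\left(15,-15 \right)} 45}{10788} = \frac{16032}{-36673} + \frac{\left(-1\right) 15 \cdot 45}{10788} = 16032 \left(- \frac{1}{36673}\right) + \left(-15\right) 45 \cdot \frac{1}{10788} = - \frac{16032}{36673} - \frac{225}{3596} = - \frac{68577}{137228}$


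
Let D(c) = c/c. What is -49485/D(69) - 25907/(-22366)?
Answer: -1106755603/22366 ≈ -49484.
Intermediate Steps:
D(c) = 1
-49485/D(69) - 25907/(-22366) = -49485/1 - 25907/(-22366) = -49485*1 - 25907*(-1/22366) = -49485 + 25907/22366 = -1106755603/22366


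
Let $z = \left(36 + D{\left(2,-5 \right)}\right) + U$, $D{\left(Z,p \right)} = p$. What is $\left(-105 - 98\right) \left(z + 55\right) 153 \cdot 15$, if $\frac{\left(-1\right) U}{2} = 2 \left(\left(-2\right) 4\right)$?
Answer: $-54974430$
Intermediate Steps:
$U = 32$ ($U = - 2 \cdot 2 \left(\left(-2\right) 4\right) = - 2 \cdot 2 \left(-8\right) = \left(-2\right) \left(-16\right) = 32$)
$z = 63$ ($z = \left(36 - 5\right) + 32 = 31 + 32 = 63$)
$\left(-105 - 98\right) \left(z + 55\right) 153 \cdot 15 = \left(-105 - 98\right) \left(63 + 55\right) 153 \cdot 15 = \left(-203\right) 118 \cdot 153 \cdot 15 = \left(-23954\right) 153 \cdot 15 = \left(-3664962\right) 15 = -54974430$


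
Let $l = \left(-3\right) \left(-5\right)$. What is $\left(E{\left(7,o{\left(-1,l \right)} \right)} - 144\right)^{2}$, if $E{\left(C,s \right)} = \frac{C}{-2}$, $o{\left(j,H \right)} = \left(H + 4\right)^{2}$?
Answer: $\frac{87025}{4} \approx 21756.0$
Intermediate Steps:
$l = 15$
$o{\left(j,H \right)} = \left(4 + H\right)^{2}$
$E{\left(C,s \right)} = - \frac{C}{2}$ ($E{\left(C,s \right)} = C \left(- \frac{1}{2}\right) = - \frac{C}{2}$)
$\left(E{\left(7,o{\left(-1,l \right)} \right)} - 144\right)^{2} = \left(\left(- \frac{1}{2}\right) 7 - 144\right)^{2} = \left(- \frac{7}{2} - 144\right)^{2} = \left(- \frac{295}{2}\right)^{2} = \frac{87025}{4}$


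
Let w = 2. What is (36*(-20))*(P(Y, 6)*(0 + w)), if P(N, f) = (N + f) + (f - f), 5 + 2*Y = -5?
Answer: -1440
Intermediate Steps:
Y = -5 (Y = -5/2 + (1/2)*(-5) = -5/2 - 5/2 = -5)
P(N, f) = N + f (P(N, f) = (N + f) + 0 = N + f)
(36*(-20))*(P(Y, 6)*(0 + w)) = (36*(-20))*((-5 + 6)*(0 + 2)) = -720*2 = -1440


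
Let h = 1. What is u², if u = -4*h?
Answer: 16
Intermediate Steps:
u = -4 (u = -4*1 = -4)
u² = (-4)² = 16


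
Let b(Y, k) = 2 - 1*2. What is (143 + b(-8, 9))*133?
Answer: 19019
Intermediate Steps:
b(Y, k) = 0 (b(Y, k) = 2 - 2 = 0)
(143 + b(-8, 9))*133 = (143 + 0)*133 = 143*133 = 19019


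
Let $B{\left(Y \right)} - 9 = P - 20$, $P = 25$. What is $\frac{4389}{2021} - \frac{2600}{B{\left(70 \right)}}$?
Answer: $- \frac{2596577}{14147} \approx -183.54$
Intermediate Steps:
$B{\left(Y \right)} = 14$ ($B{\left(Y \right)} = 9 + \left(25 - 20\right) = 9 + 5 = 14$)
$\frac{4389}{2021} - \frac{2600}{B{\left(70 \right)}} = \frac{4389}{2021} - \frac{2600}{14} = 4389 \cdot \frac{1}{2021} - \frac{1300}{7} = \frac{4389}{2021} - \frac{1300}{7} = - \frac{2596577}{14147}$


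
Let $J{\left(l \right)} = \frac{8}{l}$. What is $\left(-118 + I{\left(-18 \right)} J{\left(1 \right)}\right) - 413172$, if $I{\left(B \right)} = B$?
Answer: $-413434$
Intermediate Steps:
$\left(-118 + I{\left(-18 \right)} J{\left(1 \right)}\right) - 413172 = \left(-118 - 18 \cdot \frac{8}{1}\right) - 413172 = \left(-118 - 18 \cdot 8 \cdot 1\right) - 413172 = \left(-118 - 144\right) - 413172 = -262 - 413172 = -413434$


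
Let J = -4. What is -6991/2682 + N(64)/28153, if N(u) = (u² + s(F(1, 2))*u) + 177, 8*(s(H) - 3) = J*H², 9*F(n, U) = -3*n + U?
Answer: -1663591973/679557114 ≈ -2.4481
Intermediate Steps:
F(n, U) = -n/3 + U/9 (F(n, U) = (-3*n + U)/9 = (U - 3*n)/9 = -n/3 + U/9)
s(H) = 3 - H²/2 (s(H) = 3 + (-4*H²)/8 = 3 - H²/2)
N(u) = 177 + u² + 485*u/162 (N(u) = (u² + (3 - (-⅓*1 + (⅑)*2)²/2)*u) + 177 = (u² + (3 - (-⅓ + 2/9)²/2)*u) + 177 = (u² + (3 - (-⅑)²/2)*u) + 177 = (u² + (3 - ½*1/81)*u) + 177 = (u² + (3 - 1/162)*u) + 177 = (u² + 485*u/162) + 177 = 177 + u² + 485*u/162)
-6991/2682 + N(64)/28153 = -6991/2682 + (177 + 64² + (485/162)*64)/28153 = -6991*1/2682 + (177 + 4096 + 15520/81)*(1/28153) = -6991/2682 + (361633/81)*(1/28153) = -6991/2682 + 361633/2280393 = -1663591973/679557114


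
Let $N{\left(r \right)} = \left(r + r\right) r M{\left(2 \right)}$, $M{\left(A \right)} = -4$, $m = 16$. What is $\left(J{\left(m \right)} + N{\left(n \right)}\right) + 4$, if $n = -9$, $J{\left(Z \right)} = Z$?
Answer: $-628$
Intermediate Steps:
$N{\left(r \right)} = - 8 r^{2}$ ($N{\left(r \right)} = \left(r + r\right) r \left(-4\right) = 2 r r \left(-4\right) = 2 r^{2} \left(-4\right) = - 8 r^{2}$)
$\left(J{\left(m \right)} + N{\left(n \right)}\right) + 4 = \left(16 - 8 \left(-9\right)^{2}\right) + 4 = \left(16 - 648\right) + 4 = -632 + 4 = -628$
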